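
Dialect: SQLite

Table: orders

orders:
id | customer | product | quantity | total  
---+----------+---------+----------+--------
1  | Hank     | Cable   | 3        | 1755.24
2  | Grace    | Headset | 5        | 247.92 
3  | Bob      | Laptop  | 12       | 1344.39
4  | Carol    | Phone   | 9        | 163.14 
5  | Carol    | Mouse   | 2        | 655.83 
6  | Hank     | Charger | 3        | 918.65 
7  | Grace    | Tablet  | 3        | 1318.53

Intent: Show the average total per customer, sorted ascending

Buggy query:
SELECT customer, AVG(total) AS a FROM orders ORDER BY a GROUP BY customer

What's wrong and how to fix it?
Bug: ORDER BY appears before GROUP BY; SQL clause order requires GROUP BY first

Fix: Reorder: SELECT … FROM … GROUP BY … ORDER BY …

Corrected query:
SELECT customer, AVG(total) AS a FROM orders GROUP BY customer ORDER BY a

Result:
customer | a       
---------+---------
Carol    | 409.485 
Grace    | 783.225 
Hank     | 1336.945
Bob      | 1344.39 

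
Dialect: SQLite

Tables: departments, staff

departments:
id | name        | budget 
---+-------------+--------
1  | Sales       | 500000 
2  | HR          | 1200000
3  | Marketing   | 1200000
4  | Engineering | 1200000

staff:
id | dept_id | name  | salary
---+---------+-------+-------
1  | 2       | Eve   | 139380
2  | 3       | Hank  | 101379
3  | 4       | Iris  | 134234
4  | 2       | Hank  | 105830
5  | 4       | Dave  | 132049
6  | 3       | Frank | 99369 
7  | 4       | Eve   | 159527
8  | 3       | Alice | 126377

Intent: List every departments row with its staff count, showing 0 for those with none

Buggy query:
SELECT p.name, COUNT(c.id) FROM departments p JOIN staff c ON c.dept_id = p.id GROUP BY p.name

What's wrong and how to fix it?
Bug: An inner join excludes parents with zero children

Fix: Switch to LEFT JOIN to retain unmatched parent rows

Corrected query:
SELECT p.name, COUNT(c.id) FROM departments p LEFT JOIN staff c ON c.dept_id = p.id GROUP BY p.name

Result:
name        | COUNT(c.id)
------------+------------
Engineering | 3          
HR          | 2          
Marketing   | 3          
Sales       | 0          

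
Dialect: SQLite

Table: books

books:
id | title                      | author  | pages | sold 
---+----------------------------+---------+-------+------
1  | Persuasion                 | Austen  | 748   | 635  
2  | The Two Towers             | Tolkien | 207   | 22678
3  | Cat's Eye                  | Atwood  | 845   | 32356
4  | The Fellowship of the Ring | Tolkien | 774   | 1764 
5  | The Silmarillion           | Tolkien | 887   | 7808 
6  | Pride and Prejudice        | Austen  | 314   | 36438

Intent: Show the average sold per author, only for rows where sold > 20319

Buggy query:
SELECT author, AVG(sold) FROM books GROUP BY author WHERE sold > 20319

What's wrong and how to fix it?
Bug: WHERE cannot follow GROUP BY

Fix: Place WHERE between FROM and GROUP BY

Corrected query:
SELECT author, AVG(sold) FROM books WHERE sold > 20319 GROUP BY author

Result:
author  | AVG(sold)
--------+----------
Atwood  | 32356    
Austen  | 36438    
Tolkien | 22678    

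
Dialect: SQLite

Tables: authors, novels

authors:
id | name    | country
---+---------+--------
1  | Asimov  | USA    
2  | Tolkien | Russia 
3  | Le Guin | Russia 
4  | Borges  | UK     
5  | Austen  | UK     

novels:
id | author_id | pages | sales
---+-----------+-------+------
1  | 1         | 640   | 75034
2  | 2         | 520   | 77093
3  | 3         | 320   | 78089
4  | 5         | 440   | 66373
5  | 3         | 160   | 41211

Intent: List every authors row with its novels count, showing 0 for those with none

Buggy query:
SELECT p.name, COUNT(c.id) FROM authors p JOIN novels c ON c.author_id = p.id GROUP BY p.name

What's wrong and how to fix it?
Bug: INNER JOIN drops authors rows that have no matching novels rows

Fix: Switch to LEFT JOIN to retain unmatched parent rows

Corrected query:
SELECT p.name, COUNT(c.id) FROM authors p LEFT JOIN novels c ON c.author_id = p.id GROUP BY p.name

Result:
name    | COUNT(c.id)
--------+------------
Asimov  | 1          
Austen  | 1          
Borges  | 0          
Le Guin | 2          
Tolkien | 1          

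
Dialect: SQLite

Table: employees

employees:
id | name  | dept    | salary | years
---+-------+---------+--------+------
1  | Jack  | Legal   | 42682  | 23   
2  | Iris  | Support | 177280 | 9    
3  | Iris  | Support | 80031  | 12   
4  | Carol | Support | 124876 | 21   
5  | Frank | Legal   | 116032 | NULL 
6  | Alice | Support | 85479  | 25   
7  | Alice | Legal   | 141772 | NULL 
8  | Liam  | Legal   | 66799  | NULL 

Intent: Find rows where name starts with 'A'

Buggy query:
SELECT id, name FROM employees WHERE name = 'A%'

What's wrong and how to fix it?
Bug: Wildcards only work with LIKE; '=' treats '%' as a literal character

Fix: Use LIKE for wildcard pattern matching

Corrected query:
SELECT id, name FROM employees WHERE name LIKE 'A%'

Result:
id | name 
---+------
6  | Alice
7  | Alice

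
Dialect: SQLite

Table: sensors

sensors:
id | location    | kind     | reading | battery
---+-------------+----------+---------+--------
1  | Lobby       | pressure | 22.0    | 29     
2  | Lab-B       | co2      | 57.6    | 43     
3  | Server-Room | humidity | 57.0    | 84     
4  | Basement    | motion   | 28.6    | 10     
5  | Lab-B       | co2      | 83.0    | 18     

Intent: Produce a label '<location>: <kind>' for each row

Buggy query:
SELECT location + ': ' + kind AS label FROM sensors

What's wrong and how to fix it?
Bug: SQLite uses || for string concatenation; + coerces text to numbers (yielding 0)

Fix: Use the || operator for string concatenation

Corrected query:
SELECT location || ': ' || kind AS label FROM sensors

Result:
label                
---------------------
Lobby: pressure      
Lab-B: co2           
Server-Room: humidity
Basement: motion     
Lab-B: co2           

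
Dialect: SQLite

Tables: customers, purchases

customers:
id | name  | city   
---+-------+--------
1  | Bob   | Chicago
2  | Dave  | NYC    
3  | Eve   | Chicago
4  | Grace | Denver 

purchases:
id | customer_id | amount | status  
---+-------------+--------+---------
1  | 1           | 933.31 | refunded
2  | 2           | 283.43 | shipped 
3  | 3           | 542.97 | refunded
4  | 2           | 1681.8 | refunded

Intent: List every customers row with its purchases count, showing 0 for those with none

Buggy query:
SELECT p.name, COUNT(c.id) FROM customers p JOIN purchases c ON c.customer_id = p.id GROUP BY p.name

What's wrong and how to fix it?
Bug: INNER JOIN drops customers rows that have no matching purchases rows

Fix: Use LEFT JOIN so parents without children still appear (COUNT(c.id) gives 0)

Corrected query:
SELECT p.name, COUNT(c.id) FROM customers p LEFT JOIN purchases c ON c.customer_id = p.id GROUP BY p.name

Result:
name  | COUNT(c.id)
------+------------
Bob   | 1          
Dave  | 2          
Eve   | 1          
Grace | 0          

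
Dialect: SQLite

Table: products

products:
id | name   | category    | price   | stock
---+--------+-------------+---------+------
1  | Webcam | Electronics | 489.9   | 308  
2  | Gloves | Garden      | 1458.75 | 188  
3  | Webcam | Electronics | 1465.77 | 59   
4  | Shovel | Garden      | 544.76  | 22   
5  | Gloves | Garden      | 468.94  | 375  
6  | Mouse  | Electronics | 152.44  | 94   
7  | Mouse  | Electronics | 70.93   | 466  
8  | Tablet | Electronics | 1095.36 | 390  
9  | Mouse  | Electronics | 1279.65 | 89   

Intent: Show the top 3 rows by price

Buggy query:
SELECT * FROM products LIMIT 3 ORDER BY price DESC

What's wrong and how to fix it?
Bug: ORDER BY cannot follow LIMIT; LIMIT is the final clause

Fix: Sort with ORDER BY, then apply LIMIT

Corrected query:
SELECT * FROM products ORDER BY price DESC LIMIT 3

Result:
id | name   | category    | price   | stock
---+--------+-------------+---------+------
3  | Webcam | Electronics | 1465.77 | 59   
2  | Gloves | Garden      | 1458.75 | 188  
9  | Mouse  | Electronics | 1279.65 | 89   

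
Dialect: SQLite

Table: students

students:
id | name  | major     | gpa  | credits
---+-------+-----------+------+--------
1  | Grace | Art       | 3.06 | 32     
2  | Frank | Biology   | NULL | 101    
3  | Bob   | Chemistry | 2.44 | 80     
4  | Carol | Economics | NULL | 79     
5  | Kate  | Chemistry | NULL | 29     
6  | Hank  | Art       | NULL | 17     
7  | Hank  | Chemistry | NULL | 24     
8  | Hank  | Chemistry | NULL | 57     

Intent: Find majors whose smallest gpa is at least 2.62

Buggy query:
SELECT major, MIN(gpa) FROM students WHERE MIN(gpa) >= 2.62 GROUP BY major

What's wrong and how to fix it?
Bug: Aggregates like MIN are computed per group after WHERE runs

Fix: Use HAVING for the per-group MIN condition

Corrected query:
SELECT major, MIN(gpa) FROM students GROUP BY major HAVING MIN(gpa) >= 2.62

Result:
major | MIN(gpa)
------+---------
Art   | 3.06    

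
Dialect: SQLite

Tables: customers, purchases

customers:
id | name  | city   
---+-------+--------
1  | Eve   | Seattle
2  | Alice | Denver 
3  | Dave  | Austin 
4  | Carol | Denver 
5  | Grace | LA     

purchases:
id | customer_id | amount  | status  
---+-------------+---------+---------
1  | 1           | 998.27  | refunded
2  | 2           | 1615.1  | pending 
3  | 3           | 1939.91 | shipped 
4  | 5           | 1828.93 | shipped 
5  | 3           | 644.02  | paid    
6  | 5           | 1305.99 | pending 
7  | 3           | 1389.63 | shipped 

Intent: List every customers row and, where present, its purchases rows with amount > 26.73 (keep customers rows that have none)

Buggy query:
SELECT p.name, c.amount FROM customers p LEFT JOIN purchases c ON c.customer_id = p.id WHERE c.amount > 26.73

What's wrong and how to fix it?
Bug: A WHERE condition on the right-hand table after LEFT JOIN drops unmatched parents

Fix: Move the right-table condition into the ON clause so unmatched parents are kept

Corrected query:
SELECT p.name, c.amount FROM customers p LEFT JOIN purchases c ON c.customer_id = p.id AND c.amount > 26.73

Result:
name  | amount 
------+--------
Eve   | 998.27 
Alice | 1615.1 
Dave  | 644.02 
Dave  | 1389.63
Dave  | 1939.91
Carol | NULL   
Grace | 1305.99
Grace | 1828.93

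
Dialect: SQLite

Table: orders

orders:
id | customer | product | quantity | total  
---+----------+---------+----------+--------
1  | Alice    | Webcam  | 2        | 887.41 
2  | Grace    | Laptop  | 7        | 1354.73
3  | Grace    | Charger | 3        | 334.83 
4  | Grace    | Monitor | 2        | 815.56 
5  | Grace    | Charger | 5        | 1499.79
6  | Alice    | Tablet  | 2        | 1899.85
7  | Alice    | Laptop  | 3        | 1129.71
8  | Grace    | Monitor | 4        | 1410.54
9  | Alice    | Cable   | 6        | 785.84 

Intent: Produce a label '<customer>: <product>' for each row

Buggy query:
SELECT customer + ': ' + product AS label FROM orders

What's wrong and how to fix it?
Bug: '+' is numeric addition; on text columns SQLite converts them to 0 instead of concatenating

Fix: Use the || operator for string concatenation

Corrected query:
SELECT customer || ': ' || product AS label FROM orders

Result:
label         
--------------
Alice: Webcam 
Grace: Laptop 
Grace: Charger
Grace: Monitor
Grace: Charger
Alice: Tablet 
Alice: Laptop 
Grace: Monitor
Alice: Cable  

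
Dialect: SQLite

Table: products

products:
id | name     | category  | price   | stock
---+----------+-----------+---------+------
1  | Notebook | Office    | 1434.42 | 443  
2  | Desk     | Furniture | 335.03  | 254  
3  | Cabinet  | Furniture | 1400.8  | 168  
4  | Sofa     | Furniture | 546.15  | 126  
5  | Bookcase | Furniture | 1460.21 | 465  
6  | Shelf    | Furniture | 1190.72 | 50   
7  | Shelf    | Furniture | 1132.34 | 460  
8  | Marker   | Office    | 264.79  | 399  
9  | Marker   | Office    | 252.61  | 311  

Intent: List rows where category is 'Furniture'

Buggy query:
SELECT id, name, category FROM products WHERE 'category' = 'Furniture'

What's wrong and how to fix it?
Bug: 'category' in single quotes is a string literal, not the column; the comparison is literal-vs-literal and never true

Fix: Remove the quotes around the column name (or use double quotes for an identifier)

Corrected query:
SELECT id, name, category FROM products WHERE category = 'Furniture'

Result:
id | name     | category 
---+----------+----------
2  | Desk     | Furniture
3  | Cabinet  | Furniture
4  | Sofa     | Furniture
5  | Bookcase | Furniture
6  | Shelf    | Furniture
7  | Shelf    | Furniture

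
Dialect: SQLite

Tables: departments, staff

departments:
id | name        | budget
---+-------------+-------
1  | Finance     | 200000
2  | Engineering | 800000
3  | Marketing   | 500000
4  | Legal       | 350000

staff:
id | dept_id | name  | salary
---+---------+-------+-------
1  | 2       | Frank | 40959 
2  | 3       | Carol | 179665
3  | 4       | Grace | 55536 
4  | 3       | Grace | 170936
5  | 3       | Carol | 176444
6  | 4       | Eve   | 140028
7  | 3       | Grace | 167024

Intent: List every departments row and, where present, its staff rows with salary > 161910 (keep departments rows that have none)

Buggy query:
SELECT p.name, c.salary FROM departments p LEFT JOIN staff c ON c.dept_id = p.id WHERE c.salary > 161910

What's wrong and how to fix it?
Bug: Filtering c.salary in WHERE discards the NULL rows produced by LEFT JOIN, turning it into an inner join

Fix: Move the right-table condition into the ON clause so unmatched parents are kept

Corrected query:
SELECT p.name, c.salary FROM departments p LEFT JOIN staff c ON c.dept_id = p.id AND c.salary > 161910

Result:
name        | salary
------------+-------
Finance     | NULL  
Engineering | NULL  
Marketing   | 167024
Marketing   | 170936
Marketing   | 176444
Marketing   | 179665
Legal       | NULL  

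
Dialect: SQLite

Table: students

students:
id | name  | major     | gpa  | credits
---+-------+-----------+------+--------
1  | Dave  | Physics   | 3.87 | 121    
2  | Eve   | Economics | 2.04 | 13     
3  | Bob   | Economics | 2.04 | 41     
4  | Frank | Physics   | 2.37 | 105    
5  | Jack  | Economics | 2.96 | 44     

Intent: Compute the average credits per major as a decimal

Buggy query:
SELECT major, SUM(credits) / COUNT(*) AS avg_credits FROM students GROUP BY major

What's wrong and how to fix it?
Bug: Both operands are integers, so '/' performs integer division and truncates

Fix: Multiply by 1.0 (or CAST to REAL) to force floating-point division

Corrected query:
SELECT major, SUM(credits) * 1.0 / COUNT(*) AS avg_credits FROM students GROUP BY major

Result:
major     | avg_credits
----------+------------
Economics | 32.666667  
Physics   | 113        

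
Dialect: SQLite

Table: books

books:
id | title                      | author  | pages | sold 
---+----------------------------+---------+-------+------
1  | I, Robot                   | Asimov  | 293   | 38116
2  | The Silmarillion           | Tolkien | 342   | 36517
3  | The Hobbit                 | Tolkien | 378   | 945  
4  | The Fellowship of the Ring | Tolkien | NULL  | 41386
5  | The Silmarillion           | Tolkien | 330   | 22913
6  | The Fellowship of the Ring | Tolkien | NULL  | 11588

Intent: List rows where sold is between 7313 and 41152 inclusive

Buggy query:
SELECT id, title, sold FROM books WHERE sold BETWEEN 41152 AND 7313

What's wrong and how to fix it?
Bug: BETWEEN expects the lower bound first; with 41152 AND 7313 the range is empty

Fix: Write BETWEEN 7313 AND 41152

Corrected query:
SELECT id, title, sold FROM books WHERE sold BETWEEN 7313 AND 41152

Result:
id | title                      | sold 
---+----------------------------+------
1  | I, Robot                   | 38116
2  | The Silmarillion           | 36517
5  | The Silmarillion           | 22913
6  | The Fellowship of the Ring | 11588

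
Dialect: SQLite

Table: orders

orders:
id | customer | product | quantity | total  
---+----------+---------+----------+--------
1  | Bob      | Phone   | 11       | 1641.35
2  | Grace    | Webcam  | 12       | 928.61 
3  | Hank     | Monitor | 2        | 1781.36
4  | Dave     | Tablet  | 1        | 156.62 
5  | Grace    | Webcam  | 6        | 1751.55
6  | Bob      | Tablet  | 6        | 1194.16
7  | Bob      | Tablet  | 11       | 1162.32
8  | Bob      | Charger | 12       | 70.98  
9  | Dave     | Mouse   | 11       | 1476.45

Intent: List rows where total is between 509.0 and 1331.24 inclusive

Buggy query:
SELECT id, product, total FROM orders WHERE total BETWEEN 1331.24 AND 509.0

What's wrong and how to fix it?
Bug: The bounds are reversed; BETWEEN a AND b requires a <= b to match anything

Fix: Write BETWEEN 509.0 AND 1331.24

Corrected query:
SELECT id, product, total FROM orders WHERE total BETWEEN 509.0 AND 1331.24

Result:
id | product | total  
---+---------+--------
2  | Webcam  | 928.61 
6  | Tablet  | 1194.16
7  | Tablet  | 1162.32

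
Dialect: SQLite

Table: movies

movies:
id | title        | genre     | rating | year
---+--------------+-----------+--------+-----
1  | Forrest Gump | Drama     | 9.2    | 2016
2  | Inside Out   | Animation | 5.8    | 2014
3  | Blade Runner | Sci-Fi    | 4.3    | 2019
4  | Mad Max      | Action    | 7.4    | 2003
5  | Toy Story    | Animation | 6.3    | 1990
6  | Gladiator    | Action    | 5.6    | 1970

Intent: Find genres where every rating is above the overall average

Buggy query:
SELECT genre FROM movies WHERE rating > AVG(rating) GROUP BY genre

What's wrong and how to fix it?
Bug: AVG() is an aggregate; it can't sit directly in WHERE

Fix: Compute the overall average in a scalar subquery and compare each group's MIN against it in HAVING

Corrected query:
SELECT genre FROM movies GROUP BY genre HAVING MIN(rating) > (SELECT AVG(rating) FROM movies)

Result:
genre
-----
Drama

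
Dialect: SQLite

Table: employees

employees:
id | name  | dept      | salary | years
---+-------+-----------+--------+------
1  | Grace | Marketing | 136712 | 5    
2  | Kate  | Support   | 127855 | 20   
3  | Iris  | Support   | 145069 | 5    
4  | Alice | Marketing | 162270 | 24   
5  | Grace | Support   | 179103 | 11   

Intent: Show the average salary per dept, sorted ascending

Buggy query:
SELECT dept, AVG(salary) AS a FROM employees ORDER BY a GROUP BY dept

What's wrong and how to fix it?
Bug: ORDER BY appears before GROUP BY; SQL clause order requires GROUP BY first

Fix: Move ORDER BY to the end, after GROUP BY

Corrected query:
SELECT dept, AVG(salary) AS a FROM employees GROUP BY dept ORDER BY a

Result:
dept      | a            
----------+--------------
Marketing | 149491       
Support   | 150675.666667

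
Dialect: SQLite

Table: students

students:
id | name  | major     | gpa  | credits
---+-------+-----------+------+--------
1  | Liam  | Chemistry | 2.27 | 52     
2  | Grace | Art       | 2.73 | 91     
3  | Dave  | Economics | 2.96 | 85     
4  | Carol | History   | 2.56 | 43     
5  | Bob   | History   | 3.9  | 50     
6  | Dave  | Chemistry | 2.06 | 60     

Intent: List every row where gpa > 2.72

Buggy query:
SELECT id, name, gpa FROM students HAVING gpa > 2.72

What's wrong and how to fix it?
Bug: This is a non-aggregate query (no GROUP BY, no aggregates), so in SQLite the HAVING clause is invalid here; a row-level condition belongs in WHERE

Fix: Use WHERE for row-level filtering

Corrected query:
SELECT id, name, gpa FROM students WHERE gpa > 2.72

Result:
id | name  | gpa 
---+-------+-----
2  | Grace | 2.73
3  | Dave  | 2.96
5  | Bob   | 3.9 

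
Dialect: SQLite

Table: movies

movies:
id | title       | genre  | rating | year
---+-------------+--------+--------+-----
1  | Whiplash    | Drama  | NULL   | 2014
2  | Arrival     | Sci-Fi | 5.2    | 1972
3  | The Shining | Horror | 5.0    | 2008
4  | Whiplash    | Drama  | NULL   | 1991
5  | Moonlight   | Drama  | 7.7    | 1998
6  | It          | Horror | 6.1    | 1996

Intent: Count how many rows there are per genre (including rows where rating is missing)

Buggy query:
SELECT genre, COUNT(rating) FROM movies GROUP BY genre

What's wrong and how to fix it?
Bug: COUNT(rating) skips NULLs, so groups with missing rating are undercounted

Fix: Use COUNT(*) to count all rows regardless of NULL

Corrected query:
SELECT genre, COUNT(*) FROM movies GROUP BY genre

Result:
genre  | COUNT(*)
-------+---------
Drama  | 3       
Horror | 2       
Sci-Fi | 1       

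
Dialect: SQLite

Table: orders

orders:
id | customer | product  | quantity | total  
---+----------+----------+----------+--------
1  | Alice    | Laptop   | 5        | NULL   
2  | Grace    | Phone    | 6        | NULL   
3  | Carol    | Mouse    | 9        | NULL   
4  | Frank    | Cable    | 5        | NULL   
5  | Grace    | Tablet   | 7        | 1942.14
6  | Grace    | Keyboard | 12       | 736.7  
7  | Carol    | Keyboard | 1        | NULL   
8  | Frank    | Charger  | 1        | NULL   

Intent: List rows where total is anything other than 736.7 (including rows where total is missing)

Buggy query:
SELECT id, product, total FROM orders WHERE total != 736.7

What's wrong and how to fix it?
Bug: Inequality against NULL is unknown, not true; rows with NULL are dropped

Fix: Add an explicit OR total IS NULL to include the missing-value rows

Corrected query:
SELECT id, product, total FROM orders WHERE total != 736.7 OR total IS NULL

Result:
id | product  | total  
---+----------+--------
1  | Laptop   | NULL   
2  | Phone    | NULL   
3  | Mouse    | NULL   
4  | Cable    | NULL   
5  | Tablet   | 1942.14
7  | Keyboard | NULL   
8  | Charger  | NULL   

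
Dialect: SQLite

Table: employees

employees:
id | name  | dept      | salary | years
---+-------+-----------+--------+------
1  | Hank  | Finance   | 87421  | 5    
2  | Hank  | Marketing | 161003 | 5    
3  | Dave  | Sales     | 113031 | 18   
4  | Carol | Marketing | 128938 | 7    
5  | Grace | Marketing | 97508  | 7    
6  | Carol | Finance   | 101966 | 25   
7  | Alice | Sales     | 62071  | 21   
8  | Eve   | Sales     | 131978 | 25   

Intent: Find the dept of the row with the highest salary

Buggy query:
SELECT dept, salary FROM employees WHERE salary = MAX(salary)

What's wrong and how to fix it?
Bug: MAX(salary) is an aggregate and cannot be used directly in WHERE

Fix: Use a subquery: WHERE salary = (SELECT MAX(salary) FROM employees)

Corrected query:
SELECT dept, salary FROM employees WHERE salary = (SELECT MAX(salary) FROM employees)

Result:
dept      | salary
----------+-------
Marketing | 161003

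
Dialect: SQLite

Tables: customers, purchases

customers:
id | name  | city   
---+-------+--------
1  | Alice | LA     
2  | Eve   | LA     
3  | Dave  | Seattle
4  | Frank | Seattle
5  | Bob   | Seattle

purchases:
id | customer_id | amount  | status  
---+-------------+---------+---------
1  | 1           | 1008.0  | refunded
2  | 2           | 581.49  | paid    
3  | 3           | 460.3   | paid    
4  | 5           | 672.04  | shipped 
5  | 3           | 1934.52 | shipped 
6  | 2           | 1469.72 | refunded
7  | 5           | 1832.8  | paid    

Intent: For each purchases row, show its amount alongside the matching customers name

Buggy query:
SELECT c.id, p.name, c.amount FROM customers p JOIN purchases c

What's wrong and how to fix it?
Bug: JOIN with no ON clause produces a cartesian product; every purchases row pairs with every customers row

Fix: Specify the join condition linking the foreign key to the parent id

Corrected query:
SELECT c.id, p.name, c.amount FROM customers p JOIN purchases c ON c.customer_id = p.id

Result:
id | name  | amount 
---+-------+--------
1  | Alice | 1008   
2  | Eve   | 581.49 
3  | Dave  | 460.3  
4  | Bob   | 672.04 
5  | Dave  | 1934.52
6  | Eve   | 1469.72
7  | Bob   | 1832.8 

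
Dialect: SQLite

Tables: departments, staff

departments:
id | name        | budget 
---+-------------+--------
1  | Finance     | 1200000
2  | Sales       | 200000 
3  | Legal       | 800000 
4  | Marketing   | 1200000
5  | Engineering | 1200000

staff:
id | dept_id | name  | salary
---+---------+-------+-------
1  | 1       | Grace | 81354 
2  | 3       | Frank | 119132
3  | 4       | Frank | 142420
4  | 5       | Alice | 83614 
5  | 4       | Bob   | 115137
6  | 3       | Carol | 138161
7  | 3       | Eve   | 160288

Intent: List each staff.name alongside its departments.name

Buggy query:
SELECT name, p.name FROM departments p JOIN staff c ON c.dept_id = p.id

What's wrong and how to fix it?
Bug: Both tables have a 'name' column; the unqualified reference is ambiguous

Fix: Qualify the column with its table alias (c.name)

Corrected query:
SELECT c.name, p.name FROM departments p JOIN staff c ON c.dept_id = p.id

Result:
name  | name       
------+------------
Grace | Finance    
Frank | Legal      
Frank | Marketing  
Alice | Engineering
Bob   | Marketing  
Carol | Legal      
Eve   | Legal      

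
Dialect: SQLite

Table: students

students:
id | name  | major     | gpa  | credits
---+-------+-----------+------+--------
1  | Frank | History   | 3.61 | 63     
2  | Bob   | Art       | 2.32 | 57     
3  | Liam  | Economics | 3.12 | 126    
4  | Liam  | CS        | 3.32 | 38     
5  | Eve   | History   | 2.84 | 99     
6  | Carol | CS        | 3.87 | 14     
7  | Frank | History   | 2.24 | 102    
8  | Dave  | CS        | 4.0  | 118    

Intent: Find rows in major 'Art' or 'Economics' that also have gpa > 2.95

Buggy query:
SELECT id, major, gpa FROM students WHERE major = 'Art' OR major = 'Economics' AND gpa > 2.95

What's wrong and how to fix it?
Bug: Without parentheses, AND is evaluated before OR, so the gpa filter only applies to the 'Economics' branch

Fix: Group the OR with parentheses (or use IN), then AND the threshold

Corrected query:
SELECT id, major, gpa FROM students WHERE (major = 'Art' OR major = 'Economics') AND gpa > 2.95

Result:
id | major     | gpa 
---+-----------+-----
3  | Economics | 3.12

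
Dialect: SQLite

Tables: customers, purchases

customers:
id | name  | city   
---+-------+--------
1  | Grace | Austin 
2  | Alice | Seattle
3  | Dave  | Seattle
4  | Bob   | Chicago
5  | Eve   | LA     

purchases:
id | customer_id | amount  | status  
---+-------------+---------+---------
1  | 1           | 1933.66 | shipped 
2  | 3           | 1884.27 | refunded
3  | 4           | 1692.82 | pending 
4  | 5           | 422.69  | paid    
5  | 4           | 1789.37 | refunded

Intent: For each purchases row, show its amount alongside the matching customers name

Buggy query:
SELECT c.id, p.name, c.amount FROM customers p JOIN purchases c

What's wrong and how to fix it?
Bug: Missing join condition: each purchases row is matched to all customers rows instead of just its own

Fix: Add ON c.customer_id = p.id to the JOIN

Corrected query:
SELECT c.id, p.name, c.amount FROM customers p JOIN purchases c ON c.customer_id = p.id

Result:
id | name  | amount 
---+-------+--------
1  | Grace | 1933.66
2  | Dave  | 1884.27
3  | Bob   | 1692.82
4  | Eve   | 422.69 
5  | Bob   | 1789.37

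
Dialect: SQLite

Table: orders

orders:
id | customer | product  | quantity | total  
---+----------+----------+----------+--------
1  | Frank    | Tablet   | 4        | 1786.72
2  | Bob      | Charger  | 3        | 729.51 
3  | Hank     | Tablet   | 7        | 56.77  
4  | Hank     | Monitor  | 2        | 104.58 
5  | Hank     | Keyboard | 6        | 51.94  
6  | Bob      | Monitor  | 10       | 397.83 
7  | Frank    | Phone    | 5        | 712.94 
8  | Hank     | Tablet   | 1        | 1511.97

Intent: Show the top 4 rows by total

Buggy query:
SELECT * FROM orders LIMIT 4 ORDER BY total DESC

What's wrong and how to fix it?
Bug: LIMIT must come after ORDER BY

Fix: Swap the clauses: ORDER BY first, then LIMIT

Corrected query:
SELECT * FROM orders ORDER BY total DESC LIMIT 4

Result:
id | customer | product | quantity | total  
---+----------+---------+----------+--------
1  | Frank    | Tablet  | 4        | 1786.72
8  | Hank     | Tablet  | 1        | 1511.97
2  | Bob      | Charger | 3        | 729.51 
7  | Frank    | Phone   | 5        | 712.94 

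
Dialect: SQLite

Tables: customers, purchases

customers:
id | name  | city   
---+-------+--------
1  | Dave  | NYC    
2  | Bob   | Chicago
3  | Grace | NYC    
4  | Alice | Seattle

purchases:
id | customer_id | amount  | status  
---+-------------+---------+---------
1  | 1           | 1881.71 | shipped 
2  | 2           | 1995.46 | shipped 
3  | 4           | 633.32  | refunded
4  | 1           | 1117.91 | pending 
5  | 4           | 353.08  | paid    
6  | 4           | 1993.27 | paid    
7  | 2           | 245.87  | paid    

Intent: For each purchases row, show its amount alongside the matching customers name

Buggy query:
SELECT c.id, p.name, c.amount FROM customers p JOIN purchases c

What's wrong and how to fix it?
Bug: JOIN with no ON clause produces a cartesian product; every purchases row pairs with every customers row

Fix: Specify the join condition linking the foreign key to the parent id

Corrected query:
SELECT c.id, p.name, c.amount FROM customers p JOIN purchases c ON c.customer_id = p.id

Result:
id | name  | amount 
---+-------+--------
1  | Dave  | 1881.71
2  | Bob   | 1995.46
3  | Alice | 633.32 
4  | Dave  | 1117.91
5  | Alice | 353.08 
6  | Alice | 1993.27
7  | Bob   | 245.87 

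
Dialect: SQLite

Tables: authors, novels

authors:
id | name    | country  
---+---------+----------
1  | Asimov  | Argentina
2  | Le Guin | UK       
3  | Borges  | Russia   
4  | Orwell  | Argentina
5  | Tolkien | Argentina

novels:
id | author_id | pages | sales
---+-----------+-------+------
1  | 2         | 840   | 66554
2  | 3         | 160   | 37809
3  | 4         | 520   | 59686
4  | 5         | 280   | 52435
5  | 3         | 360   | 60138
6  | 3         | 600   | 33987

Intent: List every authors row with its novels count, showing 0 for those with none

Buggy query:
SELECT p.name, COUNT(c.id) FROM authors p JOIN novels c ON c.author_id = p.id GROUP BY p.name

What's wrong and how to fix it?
Bug: An inner join excludes parents with zero children

Fix: Switch to LEFT JOIN to retain unmatched parent rows

Corrected query:
SELECT p.name, COUNT(c.id) FROM authors p LEFT JOIN novels c ON c.author_id = p.id GROUP BY p.name

Result:
name    | COUNT(c.id)
--------+------------
Asimov  | 0          
Borges  | 3          
Le Guin | 1          
Orwell  | 1          
Tolkien | 1          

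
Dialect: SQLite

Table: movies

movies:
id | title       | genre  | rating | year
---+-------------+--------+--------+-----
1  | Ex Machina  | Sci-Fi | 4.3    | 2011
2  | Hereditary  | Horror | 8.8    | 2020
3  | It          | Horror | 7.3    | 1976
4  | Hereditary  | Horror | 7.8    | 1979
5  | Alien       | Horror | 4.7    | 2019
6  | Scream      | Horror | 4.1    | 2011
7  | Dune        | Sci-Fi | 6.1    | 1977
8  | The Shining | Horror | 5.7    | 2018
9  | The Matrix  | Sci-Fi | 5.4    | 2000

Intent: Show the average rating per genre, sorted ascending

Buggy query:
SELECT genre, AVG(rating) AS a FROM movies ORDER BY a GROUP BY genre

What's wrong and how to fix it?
Bug: ORDER BY appears before GROUP BY; SQL clause order requires GROUP BY first

Fix: Reorder: SELECT … FROM … GROUP BY … ORDER BY …

Corrected query:
SELECT genre, AVG(rating) AS a FROM movies GROUP BY genre ORDER BY a

Result:
genre  | a       
-------+---------
Sci-Fi | 5.266667
Horror | 6.4     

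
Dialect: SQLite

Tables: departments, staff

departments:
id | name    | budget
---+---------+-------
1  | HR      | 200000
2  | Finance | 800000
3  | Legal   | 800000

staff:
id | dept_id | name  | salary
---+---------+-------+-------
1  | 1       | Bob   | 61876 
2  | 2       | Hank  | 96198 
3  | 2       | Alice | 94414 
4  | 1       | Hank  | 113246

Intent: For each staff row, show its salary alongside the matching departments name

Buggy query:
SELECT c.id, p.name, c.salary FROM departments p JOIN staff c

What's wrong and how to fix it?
Bug: Missing join condition: each staff row is matched to all departments rows instead of just its own

Fix: Specify the join condition linking the foreign key to the parent id

Corrected query:
SELECT c.id, p.name, c.salary FROM departments p JOIN staff c ON c.dept_id = p.id

Result:
id | name    | salary
---+---------+-------
1  | HR      | 61876 
2  | Finance | 96198 
3  | Finance | 94414 
4  | HR      | 113246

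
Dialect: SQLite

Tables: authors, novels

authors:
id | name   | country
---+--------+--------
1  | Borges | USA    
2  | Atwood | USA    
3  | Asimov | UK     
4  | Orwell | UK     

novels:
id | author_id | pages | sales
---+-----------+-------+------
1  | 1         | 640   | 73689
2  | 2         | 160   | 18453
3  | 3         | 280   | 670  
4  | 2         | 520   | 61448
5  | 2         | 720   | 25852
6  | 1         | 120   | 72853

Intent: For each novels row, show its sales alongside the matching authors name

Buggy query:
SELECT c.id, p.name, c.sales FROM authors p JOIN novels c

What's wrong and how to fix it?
Bug: Missing join condition: each novels row is matched to all authors rows instead of just its own

Fix: Add ON c.author_id = p.id to the JOIN

Corrected query:
SELECT c.id, p.name, c.sales FROM authors p JOIN novels c ON c.author_id = p.id

Result:
id | name   | sales
---+--------+------
1  | Borges | 73689
2  | Atwood | 18453
3  | Asimov | 670  
4  | Atwood | 61448
5  | Atwood | 25852
6  | Borges | 72853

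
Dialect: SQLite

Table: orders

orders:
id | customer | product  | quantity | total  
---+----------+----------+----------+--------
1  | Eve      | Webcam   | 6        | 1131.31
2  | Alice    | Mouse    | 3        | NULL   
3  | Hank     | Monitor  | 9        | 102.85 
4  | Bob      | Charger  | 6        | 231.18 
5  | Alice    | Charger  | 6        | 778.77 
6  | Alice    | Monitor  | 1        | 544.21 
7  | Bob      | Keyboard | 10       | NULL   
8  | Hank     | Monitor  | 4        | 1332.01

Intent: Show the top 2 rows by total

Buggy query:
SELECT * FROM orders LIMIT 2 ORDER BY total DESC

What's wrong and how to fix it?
Bug: ORDER BY cannot follow LIMIT; LIMIT is the final clause

Fix: Swap the clauses: ORDER BY first, then LIMIT

Corrected query:
SELECT * FROM orders ORDER BY total DESC LIMIT 2

Result:
id | customer | product | quantity | total  
---+----------+---------+----------+--------
8  | Hank     | Monitor | 4        | 1332.01
1  | Eve      | Webcam  | 6        | 1131.31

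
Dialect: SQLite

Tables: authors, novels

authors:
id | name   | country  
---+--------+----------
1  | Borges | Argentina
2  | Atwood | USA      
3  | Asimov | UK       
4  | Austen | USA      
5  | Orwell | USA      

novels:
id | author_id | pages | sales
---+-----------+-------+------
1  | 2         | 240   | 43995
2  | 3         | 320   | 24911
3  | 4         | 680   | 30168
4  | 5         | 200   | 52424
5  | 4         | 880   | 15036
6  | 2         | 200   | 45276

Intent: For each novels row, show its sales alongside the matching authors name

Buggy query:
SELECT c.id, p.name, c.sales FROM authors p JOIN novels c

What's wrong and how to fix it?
Bug: JOIN with no ON clause produces a cartesian product; every novels row pairs with every authors row

Fix: Specify the join condition linking the foreign key to the parent id

Corrected query:
SELECT c.id, p.name, c.sales FROM authors p JOIN novels c ON c.author_id = p.id

Result:
id | name   | sales
---+--------+------
1  | Atwood | 43995
2  | Asimov | 24911
3  | Austen | 30168
4  | Orwell | 52424
5  | Austen | 15036
6  | Atwood | 45276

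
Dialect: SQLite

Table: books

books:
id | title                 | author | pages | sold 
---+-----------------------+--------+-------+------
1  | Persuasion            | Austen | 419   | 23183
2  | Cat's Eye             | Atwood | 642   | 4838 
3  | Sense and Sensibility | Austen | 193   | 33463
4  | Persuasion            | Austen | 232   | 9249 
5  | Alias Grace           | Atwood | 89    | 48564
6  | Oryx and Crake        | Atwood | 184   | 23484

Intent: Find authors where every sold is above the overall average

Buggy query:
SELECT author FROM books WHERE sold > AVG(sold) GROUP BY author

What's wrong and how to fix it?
Bug: AVG() is an aggregate; it can't sit directly in WHERE

Fix: Use a subquery for AVG and a HAVING MIN(...) filter so the condition holds for every row in the group

Corrected query:
SELECT author FROM books GROUP BY author HAVING MIN(sold) > (SELECT AVG(sold) FROM books)

Result:
(no rows)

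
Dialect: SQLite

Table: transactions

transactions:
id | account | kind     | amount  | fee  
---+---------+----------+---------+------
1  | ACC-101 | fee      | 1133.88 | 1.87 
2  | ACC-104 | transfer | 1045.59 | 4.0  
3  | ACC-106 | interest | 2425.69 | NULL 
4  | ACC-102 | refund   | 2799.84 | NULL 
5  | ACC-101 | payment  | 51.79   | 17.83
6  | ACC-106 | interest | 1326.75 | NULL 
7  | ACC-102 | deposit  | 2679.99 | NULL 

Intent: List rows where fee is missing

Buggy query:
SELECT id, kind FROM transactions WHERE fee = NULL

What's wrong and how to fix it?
Bug: '= NULL' is always unknown in SQL three-valued logic, so no rows match

Fix: Use IS NULL to test for NULL

Corrected query:
SELECT id, kind FROM transactions WHERE fee IS NULL

Result:
id | kind    
---+---------
3  | interest
4  | refund  
6  | interest
7  | deposit 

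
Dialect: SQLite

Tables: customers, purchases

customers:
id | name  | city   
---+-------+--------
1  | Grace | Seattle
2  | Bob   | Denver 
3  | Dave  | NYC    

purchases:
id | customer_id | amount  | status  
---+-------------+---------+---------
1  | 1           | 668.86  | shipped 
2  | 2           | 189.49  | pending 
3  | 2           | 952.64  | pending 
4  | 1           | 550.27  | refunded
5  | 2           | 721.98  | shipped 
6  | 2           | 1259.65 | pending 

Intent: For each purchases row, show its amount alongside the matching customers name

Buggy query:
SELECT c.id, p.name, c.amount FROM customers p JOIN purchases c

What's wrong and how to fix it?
Bug: JOIN with no ON clause produces a cartesian product; every purchases row pairs with every customers row

Fix: Specify the join condition linking the foreign key to the parent id

Corrected query:
SELECT c.id, p.name, c.amount FROM customers p JOIN purchases c ON c.customer_id = p.id

Result:
id | name  | amount 
---+-------+--------
1  | Grace | 668.86 
2  | Bob   | 189.49 
3  | Bob   | 952.64 
4  | Grace | 550.27 
5  | Bob   | 721.98 
6  | Bob   | 1259.65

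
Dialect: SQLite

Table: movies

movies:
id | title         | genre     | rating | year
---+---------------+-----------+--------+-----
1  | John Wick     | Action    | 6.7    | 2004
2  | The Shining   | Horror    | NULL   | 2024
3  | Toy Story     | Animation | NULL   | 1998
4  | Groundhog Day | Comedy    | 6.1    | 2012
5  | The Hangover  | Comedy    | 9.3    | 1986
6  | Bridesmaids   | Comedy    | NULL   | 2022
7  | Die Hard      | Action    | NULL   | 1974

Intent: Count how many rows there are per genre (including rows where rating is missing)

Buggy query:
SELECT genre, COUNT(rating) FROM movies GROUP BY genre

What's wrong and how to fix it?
Bug: COUNT(rating) skips NULLs, so groups with missing rating are undercounted

Fix: Replace COUNT(rating) with COUNT(*)

Corrected query:
SELECT genre, COUNT(*) FROM movies GROUP BY genre

Result:
genre     | COUNT(*)
----------+---------
Action    | 2       
Animation | 1       
Comedy    | 3       
Horror    | 1       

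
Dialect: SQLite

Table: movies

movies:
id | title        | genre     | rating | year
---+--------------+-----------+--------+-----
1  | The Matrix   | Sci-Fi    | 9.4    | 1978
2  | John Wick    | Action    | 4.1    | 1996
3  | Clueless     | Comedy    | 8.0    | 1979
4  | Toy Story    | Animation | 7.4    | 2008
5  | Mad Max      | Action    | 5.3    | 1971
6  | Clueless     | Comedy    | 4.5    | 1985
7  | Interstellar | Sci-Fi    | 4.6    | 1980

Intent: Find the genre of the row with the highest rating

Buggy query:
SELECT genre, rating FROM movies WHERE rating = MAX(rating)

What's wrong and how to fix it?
Bug: WHERE is evaluated per row; an aggregate over the whole table isn't defined there

Fix: Use a subquery: WHERE rating = (SELECT MAX(rating) FROM movies)

Corrected query:
SELECT genre, rating FROM movies WHERE rating = (SELECT MAX(rating) FROM movies)

Result:
genre  | rating
-------+-------
Sci-Fi | 9.4   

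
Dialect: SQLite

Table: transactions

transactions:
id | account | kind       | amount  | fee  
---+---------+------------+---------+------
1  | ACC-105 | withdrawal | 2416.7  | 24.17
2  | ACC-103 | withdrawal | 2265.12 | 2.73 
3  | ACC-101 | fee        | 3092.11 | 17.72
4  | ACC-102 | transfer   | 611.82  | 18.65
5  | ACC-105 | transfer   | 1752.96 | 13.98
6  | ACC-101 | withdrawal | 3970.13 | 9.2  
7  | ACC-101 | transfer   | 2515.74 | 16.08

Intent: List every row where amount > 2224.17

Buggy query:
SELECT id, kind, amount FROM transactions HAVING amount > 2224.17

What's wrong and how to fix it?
Bug: This is a non-aggregate query (no GROUP BY, no aggregates), so in SQLite the HAVING clause is invalid here; a row-level condition belongs in WHERE

Fix: Use WHERE for row-level filtering

Corrected query:
SELECT id, kind, amount FROM transactions WHERE amount > 2224.17

Result:
id | kind       | amount 
---+------------+--------
1  | withdrawal | 2416.7 
2  | withdrawal | 2265.12
3  | fee        | 3092.11
6  | withdrawal | 3970.13
7  | transfer   | 2515.74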